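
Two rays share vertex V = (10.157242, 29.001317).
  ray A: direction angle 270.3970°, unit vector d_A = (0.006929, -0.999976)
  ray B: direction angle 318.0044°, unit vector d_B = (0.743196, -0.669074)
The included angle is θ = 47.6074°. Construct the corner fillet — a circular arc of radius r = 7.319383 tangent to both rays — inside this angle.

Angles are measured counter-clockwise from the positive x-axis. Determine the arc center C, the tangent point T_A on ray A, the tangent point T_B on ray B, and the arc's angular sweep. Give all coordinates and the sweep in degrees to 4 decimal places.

bisector direction at 294.2007° = (0.409934,-0.912115)
center distance |VC| = r/sin(θ/2) = 7.319383/sin(23.8037°) = 18.135043
C = V + |VC|·bis = (17.5914,12.4601)
T_A = V + ((C−V)·d_A)·d_A = V + 16.5924·d_A = (10.2722,12.4094)
T_B = V + ((C−V)·d_B)·d_B = V + 16.5924·d_B = (22.4886,17.8998)
sweep = 180° − θ = 132.3926°

center=(17.5914,12.4601) T_A=(10.2722,12.4094) T_B=(22.4886,17.8998) sweep=132.3926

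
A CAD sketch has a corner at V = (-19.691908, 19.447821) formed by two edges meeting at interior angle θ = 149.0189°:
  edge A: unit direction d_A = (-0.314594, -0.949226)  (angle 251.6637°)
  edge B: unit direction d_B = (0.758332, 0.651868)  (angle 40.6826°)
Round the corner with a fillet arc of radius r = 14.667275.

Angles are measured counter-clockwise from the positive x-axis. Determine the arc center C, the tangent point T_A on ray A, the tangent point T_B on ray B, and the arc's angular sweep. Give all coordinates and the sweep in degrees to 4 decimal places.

bisector direction at 326.1732° = (0.830724,-0.556685)
center distance |VC| = r/sin(θ/2) = 14.667275/sin(74.5095°) = 15.220154
C = V + |VC|·bis = (-7.0482,10.9750)
T_A = V + ((C−V)·d_A)·d_A = V + 4.0650·d_A = (-20.9707,15.5892)
T_B = V + ((C−V)·d_B)·d_B = V + 4.0650·d_B = (-16.6093,22.0977)
sweep = 180° − θ = 30.9811°

center=(-7.0482,10.9750) T_A=(-20.9707,15.5892) T_B=(-16.6093,22.0977) sweep=30.9811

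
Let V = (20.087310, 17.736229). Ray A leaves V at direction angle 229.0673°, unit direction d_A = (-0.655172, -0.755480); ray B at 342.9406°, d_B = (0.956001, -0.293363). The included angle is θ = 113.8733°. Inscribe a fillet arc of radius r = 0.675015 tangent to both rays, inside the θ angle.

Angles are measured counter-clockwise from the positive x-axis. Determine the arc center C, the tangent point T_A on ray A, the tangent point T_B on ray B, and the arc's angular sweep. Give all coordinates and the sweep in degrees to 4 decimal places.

center=(20.3094,16.9620) T_A=(19.7994,17.4043) T_B=(20.5074,17.6073) sweep=66.1267

bisector direction at 286.0039° = (0.275704,-0.961243)
center distance |VC| = r/sin(θ/2) = 0.675015/sin(56.9367°) = 0.805442
C = V + |VC|·bis = (20.3094,16.9620)
T_A = V + ((C−V)·d_A)·d_A = V + 0.4394·d_A = (19.7994,17.4043)
T_B = V + ((C−V)·d_B)·d_B = V + 0.4394·d_B = (20.5074,17.6073)
sweep = 180° − θ = 66.1267°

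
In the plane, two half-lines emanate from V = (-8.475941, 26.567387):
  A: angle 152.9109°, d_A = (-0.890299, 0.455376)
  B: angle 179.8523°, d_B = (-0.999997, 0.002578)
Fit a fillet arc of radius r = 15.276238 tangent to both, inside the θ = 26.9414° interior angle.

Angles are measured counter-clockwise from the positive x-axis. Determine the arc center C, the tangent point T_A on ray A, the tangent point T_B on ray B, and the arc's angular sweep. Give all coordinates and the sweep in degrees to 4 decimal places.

center=(-72.2101,42.0080) T_A=(-65.2537,55.6084) T_B=(-72.2495,26.7318) sweep=153.0586

bisector direction at 166.3816° = (-0.971885,0.235454)
center distance |VC| = r/sin(θ/2) = 15.276238/sin(13.4707°) = 65.577866
C = V + |VC|·bis = (-72.2101,42.0080)
T_A = V + ((C−V)·d_A)·d_A = V + 63.7738·d_A = (-65.2537,55.6084)
T_B = V + ((C−V)·d_B)·d_B = V + 63.7738·d_B = (-72.2495,26.7318)
sweep = 180° − θ = 153.0586°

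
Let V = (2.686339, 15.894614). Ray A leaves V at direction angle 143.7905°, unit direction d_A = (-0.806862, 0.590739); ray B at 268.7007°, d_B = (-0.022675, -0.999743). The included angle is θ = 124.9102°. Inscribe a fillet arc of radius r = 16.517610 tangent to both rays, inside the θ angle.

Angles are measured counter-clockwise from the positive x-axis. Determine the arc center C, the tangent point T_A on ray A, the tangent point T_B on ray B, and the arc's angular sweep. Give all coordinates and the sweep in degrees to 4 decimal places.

bisector direction at 206.2456° = (-0.896907,-0.442220)
center distance |VC| = r/sin(θ/2) = 16.517610/sin(62.4551°) = 18.629261
C = V + |VC|·bis = (-14.0224,7.6564)
T_A = V + ((C−V)·d_A)·d_A = V + 8.6150·d_A = (-4.2648,20.9838)
T_B = V + ((C−V)·d_B)·d_B = V + 8.6150·d_B = (2.4910,7.2818)
sweep = 180° − θ = 55.0898°

center=(-14.0224,7.6564) T_A=(-4.2648,20.9838) T_B=(2.4910,7.2818) sweep=55.0898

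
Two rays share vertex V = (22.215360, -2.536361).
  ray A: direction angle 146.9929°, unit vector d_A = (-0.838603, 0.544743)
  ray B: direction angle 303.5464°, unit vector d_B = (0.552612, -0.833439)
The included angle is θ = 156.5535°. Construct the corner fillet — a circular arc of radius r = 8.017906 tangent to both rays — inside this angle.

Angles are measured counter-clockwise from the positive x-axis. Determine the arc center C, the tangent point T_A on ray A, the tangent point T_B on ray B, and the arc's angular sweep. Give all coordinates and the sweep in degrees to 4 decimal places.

center=(16.4524,-8.3538) T_A=(20.8201,-1.6300) T_B=(23.1348,-3.9231) sweep=23.4465

bisector direction at 225.2696° = (-0.703771,-0.710427)
center distance |VC| = r/sin(θ/2) = 8.017906/sin(78.2768°) = 8.188719
C = V + |VC|·bis = (16.4524,-8.3538)
T_A = V + ((C−V)·d_A)·d_A = V + 1.6638·d_A = (20.8201,-1.6300)
T_B = V + ((C−V)·d_B)·d_B = V + 1.6638·d_B = (23.1348,-3.9231)
sweep = 180° − θ = 23.4465°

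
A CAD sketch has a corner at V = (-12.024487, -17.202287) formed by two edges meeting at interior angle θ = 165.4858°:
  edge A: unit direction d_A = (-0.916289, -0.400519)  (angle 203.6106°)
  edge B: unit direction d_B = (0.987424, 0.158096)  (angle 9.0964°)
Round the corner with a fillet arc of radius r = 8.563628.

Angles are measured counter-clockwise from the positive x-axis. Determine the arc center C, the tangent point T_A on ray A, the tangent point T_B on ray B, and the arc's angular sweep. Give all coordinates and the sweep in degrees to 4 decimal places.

bisector direction at 286.3535° = (0.281563,-0.959543)
center distance |VC| = r/sin(θ/2) = 8.563628/sin(82.7429°) = 8.632783
C = V + |VC|·bis = (-9.5938,-25.4858)
T_A = V + ((C−V)·d_A)·d_A = V + 1.0905·d_A = (-13.0237,-17.6391)
T_B = V + ((C−V)·d_B)·d_B = V + 1.0905·d_B = (-10.9477,-17.0299)
sweep = 180° − θ = 14.5142°

center=(-9.5938,-25.4858) T_A=(-13.0237,-17.6391) T_B=(-10.9477,-17.0299) sweep=14.5142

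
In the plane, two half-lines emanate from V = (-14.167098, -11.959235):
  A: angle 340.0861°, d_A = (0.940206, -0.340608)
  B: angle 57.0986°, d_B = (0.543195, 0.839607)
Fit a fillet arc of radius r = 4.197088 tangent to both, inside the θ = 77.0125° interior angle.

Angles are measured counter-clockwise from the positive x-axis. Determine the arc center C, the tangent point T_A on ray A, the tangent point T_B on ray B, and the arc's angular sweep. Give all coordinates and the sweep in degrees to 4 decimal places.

bisector direction at 18.5924° = (0.947811,0.318833)
center distance |VC| = r/sin(θ/2) = 4.197088/sin(38.5063°) = 6.741227
C = V + |VC|·bis = (-7.7777,-9.8099)
T_A = V + ((C−V)·d_A)·d_A = V + 5.2753·d_A = (-9.2072,-13.7560)
T_B = V + ((C−V)·d_B)·d_B = V + 5.2753·d_B = (-11.3016,-7.5301)
sweep = 180° − θ = 102.9875°

center=(-7.7777,-9.8099) T_A=(-9.2072,-13.7560) T_B=(-11.3016,-7.5301) sweep=102.9875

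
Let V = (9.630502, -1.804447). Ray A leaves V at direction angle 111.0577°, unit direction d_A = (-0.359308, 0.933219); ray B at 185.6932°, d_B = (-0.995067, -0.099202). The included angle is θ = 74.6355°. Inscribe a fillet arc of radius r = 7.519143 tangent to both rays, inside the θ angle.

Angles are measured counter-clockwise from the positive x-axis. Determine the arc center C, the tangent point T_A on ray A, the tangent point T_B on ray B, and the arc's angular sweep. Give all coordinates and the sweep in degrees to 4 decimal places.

center=(-0.9307,4.6991) T_A=(6.0863,7.4008) T_B=(-0.1848,-2.7830) sweep=105.3645

bisector direction at 148.3755° = (-0.851502,0.524351)
center distance |VC| = r/sin(θ/2) = 7.519143/sin(37.3177°) = 12.403021
C = V + |VC|·bis = (-0.9307,4.6991)
T_A = V + ((C−V)·d_A)·d_A = V + 9.8639·d_A = (6.0863,7.4008)
T_B = V + ((C−V)·d_B)·d_B = V + 9.8639·d_B = (-0.1848,-2.7830)
sweep = 180° − θ = 105.3645°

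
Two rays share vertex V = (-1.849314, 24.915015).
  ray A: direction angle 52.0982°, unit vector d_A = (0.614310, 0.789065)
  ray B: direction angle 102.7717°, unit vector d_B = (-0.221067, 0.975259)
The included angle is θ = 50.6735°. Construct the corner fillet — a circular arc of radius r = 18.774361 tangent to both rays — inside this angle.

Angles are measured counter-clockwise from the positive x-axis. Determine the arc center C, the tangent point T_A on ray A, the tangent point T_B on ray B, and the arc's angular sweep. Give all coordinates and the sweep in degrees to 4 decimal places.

bisector direction at 77.4350° = (0.217548,0.976050)
center distance |VC| = r/sin(θ/2) = 18.774361/sin(25.3367°) = 43.871719
C = V + |VC|·bis = (7.6949,67.7360)
T_A = V + ((C−V)·d_A)·d_A = V + 39.6516·d_A = (22.5091,56.2027)
T_B = V + ((C−V)·d_B)·d_B = V + 39.6516·d_B = (-10.6150,63.5856)
sweep = 180° − θ = 129.3265°

center=(7.6949,67.7360) T_A=(22.5091,56.2027) T_B=(-10.6150,63.5856) sweep=129.3265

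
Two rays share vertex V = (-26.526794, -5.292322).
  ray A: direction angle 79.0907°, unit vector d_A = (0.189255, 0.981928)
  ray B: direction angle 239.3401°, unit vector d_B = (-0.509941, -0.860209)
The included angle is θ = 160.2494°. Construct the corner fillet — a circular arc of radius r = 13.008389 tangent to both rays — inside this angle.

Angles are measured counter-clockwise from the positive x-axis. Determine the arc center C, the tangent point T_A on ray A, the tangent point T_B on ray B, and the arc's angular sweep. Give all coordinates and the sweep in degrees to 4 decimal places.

bisector direction at 159.2154° = (-0.934921,0.354856)
center distance |VC| = r/sin(θ/2) = 13.008389/sin(80.1247°) = 13.204028
C = V + |VC|·bis = (-38.8715,-0.6068)
T_A = V + ((C−V)·d_A)·d_A = V + 2.2645·d_A = (-26.0982,-3.0687)
T_B = V + ((C−V)·d_B)·d_B = V + 2.2645·d_B = (-27.6816,-7.2403)
sweep = 180° − θ = 19.7506°

center=(-38.8715,-0.6068) T_A=(-26.0982,-3.0687) T_B=(-27.6816,-7.2403) sweep=19.7506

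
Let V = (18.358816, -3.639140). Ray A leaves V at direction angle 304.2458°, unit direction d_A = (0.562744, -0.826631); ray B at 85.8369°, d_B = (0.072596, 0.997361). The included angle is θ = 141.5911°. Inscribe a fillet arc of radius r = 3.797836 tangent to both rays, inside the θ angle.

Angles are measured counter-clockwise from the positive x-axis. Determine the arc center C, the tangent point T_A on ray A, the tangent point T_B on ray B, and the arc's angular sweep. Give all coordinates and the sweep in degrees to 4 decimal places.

bisector direction at 15.0413° = (0.965739,0.259516)
center distance |VC| = r/sin(θ/2) = 3.797836/sin(70.7956°) = 4.021637
C = V + |VC|·bis = (22.2427,-2.5955)
T_A = V + ((C−V)·d_A)·d_A = V + 1.3229·d_A = (19.1033,-4.7327)
T_B = V + ((C−V)·d_B)·d_B = V + 1.3229·d_B = (18.4549,-2.3198)
sweep = 180° − θ = 38.4089°

center=(22.2427,-2.5955) T_A=(19.1033,-4.7327) T_B=(18.4549,-2.3198) sweep=38.4089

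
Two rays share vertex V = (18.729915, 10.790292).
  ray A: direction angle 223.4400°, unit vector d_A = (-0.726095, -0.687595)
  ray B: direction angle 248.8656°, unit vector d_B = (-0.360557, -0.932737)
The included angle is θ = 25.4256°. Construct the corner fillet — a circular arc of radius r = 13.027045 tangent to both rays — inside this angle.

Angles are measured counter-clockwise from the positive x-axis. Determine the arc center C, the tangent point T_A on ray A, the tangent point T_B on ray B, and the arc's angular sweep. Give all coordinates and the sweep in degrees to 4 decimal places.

center=(-14.2414,-38.3740) T_A=(-23.1987,-28.9151) T_B=(-2.0906,-43.0710) sweep=154.5744

bisector direction at 236.1528° = (-0.556980,-0.830526)
center distance |VC| = r/sin(θ/2) = 13.027045/sin(12.7128°) = 59.196584
C = V + |VC|·bis = (-14.2414,-38.3740)
T_A = V + ((C−V)·d_A)·d_A = V + 57.7454·d_A = (-23.1987,-28.9151)
T_B = V + ((C−V)·d_B)·d_B = V + 57.7454·d_B = (-2.0906,-43.0710)
sweep = 180° − θ = 154.5744°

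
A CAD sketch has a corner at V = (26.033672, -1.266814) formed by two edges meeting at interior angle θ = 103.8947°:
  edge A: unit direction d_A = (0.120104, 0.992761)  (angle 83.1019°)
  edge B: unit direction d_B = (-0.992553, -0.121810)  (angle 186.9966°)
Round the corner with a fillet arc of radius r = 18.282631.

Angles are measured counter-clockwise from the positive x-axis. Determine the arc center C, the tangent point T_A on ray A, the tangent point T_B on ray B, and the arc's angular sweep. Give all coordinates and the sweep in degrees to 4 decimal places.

center=(9.6022,15.1364) T_A=(27.7525,12.9406) T_B=(11.8292,-3.0100) sweep=76.1053

bisector direction at 135.0493° = (-0.707714,0.706499)
center distance |VC| = r/sin(θ/2) = 18.282631/sin(51.9474°) = 23.217670
C = V + |VC|·bis = (9.6022,15.1364)
T_A = V + ((C−V)·d_A)·d_A = V + 14.3110·d_A = (27.7525,12.9406)
T_B = V + ((C−V)·d_B)·d_B = V + 14.3110·d_B = (11.8292,-3.0100)
sweep = 180° − θ = 76.1053°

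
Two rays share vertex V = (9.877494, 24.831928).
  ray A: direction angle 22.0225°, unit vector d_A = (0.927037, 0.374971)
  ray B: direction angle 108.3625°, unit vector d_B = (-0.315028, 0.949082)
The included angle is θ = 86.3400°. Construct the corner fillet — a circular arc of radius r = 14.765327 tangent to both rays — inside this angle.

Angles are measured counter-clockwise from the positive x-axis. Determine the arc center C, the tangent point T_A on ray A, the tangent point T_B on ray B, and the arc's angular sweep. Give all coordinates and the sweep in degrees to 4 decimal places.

center=(18.9325,44.4220) T_A=(24.4690,30.7340) T_B=(4.9190,39.7705) sweep=93.6600

bisector direction at 65.1925° = (0.419571,0.907723)
center distance |VC| = r/sin(θ/2) = 14.765327/sin(43.1700°) = 21.581519
C = V + |VC|·bis = (18.9325,44.4220)
T_A = V + ((C−V)·d_A)·d_A = V + 15.7400·d_A = (24.4690,30.7340)
T_B = V + ((C−V)·d_B)·d_B = V + 15.7400·d_B = (4.9190,39.7705)
sweep = 180° − θ = 93.6600°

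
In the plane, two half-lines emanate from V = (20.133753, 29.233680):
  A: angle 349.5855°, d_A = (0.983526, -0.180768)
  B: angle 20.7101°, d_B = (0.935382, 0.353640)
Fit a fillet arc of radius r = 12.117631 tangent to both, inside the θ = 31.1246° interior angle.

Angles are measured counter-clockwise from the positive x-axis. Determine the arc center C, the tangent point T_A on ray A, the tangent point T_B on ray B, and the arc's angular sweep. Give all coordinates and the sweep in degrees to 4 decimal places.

bisector direction at 5.1478° = (0.995967,0.089725)
center distance |VC| = r/sin(θ/2) = 12.117631/sin(15.5623°) = 45.166839
C = V + |VC|·bis = (65.1184,33.2863)
T_A = V + ((C−V)·d_A)·d_A = V + 43.5110·d_A = (62.9279,21.3683)
T_B = V + ((C−V)·d_B)·d_B = V + 43.5110·d_B = (60.8331,44.6209)
sweep = 180° − θ = 148.8754°

center=(65.1184,33.2863) T_A=(62.9279,21.3683) T_B=(60.8331,44.6209) sweep=148.8754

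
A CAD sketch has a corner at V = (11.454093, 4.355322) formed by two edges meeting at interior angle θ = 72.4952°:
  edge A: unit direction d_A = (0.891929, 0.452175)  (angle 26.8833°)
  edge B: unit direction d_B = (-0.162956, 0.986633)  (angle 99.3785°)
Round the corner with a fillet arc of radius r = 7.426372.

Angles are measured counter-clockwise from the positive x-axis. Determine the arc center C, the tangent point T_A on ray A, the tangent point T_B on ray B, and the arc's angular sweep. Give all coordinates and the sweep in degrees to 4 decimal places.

bisector direction at 63.1309° = (0.451954,0.892041)
center distance |VC| = r/sin(θ/2) = 7.426372/sin(36.2476°) = 12.559911
C = V + |VC|·bis = (17.1306,15.5593)
T_A = V + ((C−V)·d_A)·d_A = V + 10.1292·d_A = (20.4886,8.9355)
T_B = V + ((C−V)·d_B)·d_B = V + 10.1292·d_B = (9.8035,14.3491)
sweep = 180° − θ = 107.5048°

center=(17.1306,15.5593) T_A=(20.4886,8.9355) T_B=(9.8035,14.3491) sweep=107.5048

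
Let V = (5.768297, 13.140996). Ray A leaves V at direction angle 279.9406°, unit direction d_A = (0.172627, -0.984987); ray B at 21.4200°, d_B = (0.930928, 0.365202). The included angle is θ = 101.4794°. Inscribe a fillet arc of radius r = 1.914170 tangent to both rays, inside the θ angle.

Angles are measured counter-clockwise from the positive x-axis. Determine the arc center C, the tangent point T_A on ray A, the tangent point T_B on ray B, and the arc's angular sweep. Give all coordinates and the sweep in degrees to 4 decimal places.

center=(7.9238,11.9304) T_A=(6.0384,11.6000) T_B=(7.2247,13.7124) sweep=78.5206

bisector direction at 330.6803° = (0.871901,-0.489682)
center distance |VC| = r/sin(θ/2) = 1.914170/sin(50.7397°) = 2.472197
C = V + |VC|·bis = (7.9238,11.9304)
T_A = V + ((C−V)·d_A)·d_A = V + 1.5645·d_A = (6.0384,11.6000)
T_B = V + ((C−V)·d_B)·d_B = V + 1.5645·d_B = (7.2247,13.7124)
sweep = 180° − θ = 78.5206°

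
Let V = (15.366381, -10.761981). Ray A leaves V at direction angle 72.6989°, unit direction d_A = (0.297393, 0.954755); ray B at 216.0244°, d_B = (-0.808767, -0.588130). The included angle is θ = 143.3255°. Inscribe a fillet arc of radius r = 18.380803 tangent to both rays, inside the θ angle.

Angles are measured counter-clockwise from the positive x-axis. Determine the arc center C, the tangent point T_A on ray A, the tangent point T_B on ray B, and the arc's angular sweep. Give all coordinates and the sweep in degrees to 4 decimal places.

center=(-0.3710,0.5208) T_A=(17.1781,-4.9455) T_B=(10.4393,-14.3449) sweep=36.6745

bisector direction at 144.3616° = (-0.812711,0.582667)
center distance |VC| = r/sin(θ/2) = 18.380803/sin(71.6628°) = 19.364089
C = V + |VC|·bis = (-0.3710,0.5208)
T_A = V + ((C−V)·d_A)·d_A = V + 6.0921·d_A = (17.1781,-4.9455)
T_B = V + ((C−V)·d_B)·d_B = V + 6.0921·d_B = (10.4393,-14.3449)
sweep = 180° − θ = 36.6745°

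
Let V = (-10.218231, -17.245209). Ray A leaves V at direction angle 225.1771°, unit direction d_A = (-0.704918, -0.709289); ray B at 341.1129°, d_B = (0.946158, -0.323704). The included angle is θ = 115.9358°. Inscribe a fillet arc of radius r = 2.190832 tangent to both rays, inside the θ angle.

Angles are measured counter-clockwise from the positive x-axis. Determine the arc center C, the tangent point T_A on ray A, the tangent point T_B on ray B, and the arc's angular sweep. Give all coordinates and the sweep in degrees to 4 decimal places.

center=(-9.6305,-19.7618) T_A=(-11.1845,-18.2174) T_B=(-8.9213,-17.6889) sweep=64.0642

bisector direction at 283.1450° = (0.227416,-0.973798)
center distance |VC| = r/sin(θ/2) = 2.190832/sin(57.9679°) = 2.584287
C = V + |VC|·bis = (-9.6305,-19.7618)
T_A = V + ((C−V)·d_A)·d_A = V + 1.3707·d_A = (-11.1845,-18.2174)
T_B = V + ((C−V)·d_B)·d_B = V + 1.3707·d_B = (-8.9213,-17.6889)
sweep = 180° − θ = 64.0642°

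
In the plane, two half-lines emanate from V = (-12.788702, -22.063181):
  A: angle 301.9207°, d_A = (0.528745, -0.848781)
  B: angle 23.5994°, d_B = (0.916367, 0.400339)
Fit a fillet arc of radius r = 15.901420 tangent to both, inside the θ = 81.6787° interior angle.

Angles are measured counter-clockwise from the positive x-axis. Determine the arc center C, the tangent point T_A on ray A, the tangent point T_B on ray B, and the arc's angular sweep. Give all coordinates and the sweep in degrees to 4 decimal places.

bisector direction at 342.7600° = (0.955072,-0.296374)
center distance |VC| = r/sin(θ/2) = 15.901420/sin(40.8394°) = 24.316316
C = V + |VC|·bis = (10.4351,-29.2699)
T_A = V + ((C−V)·d_A)·d_A = V + 18.3964·d_A = (-3.0617,-37.6777)
T_B = V + ((C−V)·d_B)·d_B = V + 18.3964·d_B = (4.0692,-14.6984)
sweep = 180° − θ = 98.3213°

center=(10.4351,-29.2699) T_A=(-3.0617,-37.6777) T_B=(4.0692,-14.6984) sweep=98.3213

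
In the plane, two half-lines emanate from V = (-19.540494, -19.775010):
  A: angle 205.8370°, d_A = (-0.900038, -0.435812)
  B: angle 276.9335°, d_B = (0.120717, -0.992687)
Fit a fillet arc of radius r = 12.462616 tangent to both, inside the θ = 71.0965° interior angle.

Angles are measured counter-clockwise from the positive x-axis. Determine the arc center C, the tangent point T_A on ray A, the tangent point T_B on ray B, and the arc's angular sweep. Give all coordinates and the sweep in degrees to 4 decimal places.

bisector direction at 241.3852° = (-0.478918,-0.877860)
center distance |VC| = r/sin(θ/2) = 12.462616/sin(35.5483°) = 21.435958
C = V + |VC|·bis = (-29.8066,-38.5928)
T_A = V + ((C−V)·d_A)·d_A = V + 17.4409·d_A = (-35.2379,-27.3760)
T_B = V + ((C−V)·d_B)·d_B = V + 17.4409·d_B = (-17.4351,-37.0883)
sweep = 180° − θ = 108.9035°

center=(-29.8066,-38.5928) T_A=(-35.2379,-27.3760) T_B=(-17.4351,-37.0883) sweep=108.9035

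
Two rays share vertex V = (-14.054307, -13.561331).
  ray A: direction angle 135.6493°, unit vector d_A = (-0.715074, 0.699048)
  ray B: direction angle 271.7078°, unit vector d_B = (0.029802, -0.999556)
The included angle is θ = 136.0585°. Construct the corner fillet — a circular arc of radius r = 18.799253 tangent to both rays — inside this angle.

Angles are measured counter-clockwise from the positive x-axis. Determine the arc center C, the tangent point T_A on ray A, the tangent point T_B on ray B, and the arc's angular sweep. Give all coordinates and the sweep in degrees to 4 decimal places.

center=(-32.6192,-21.7025) T_A=(-19.4776,-8.2596) T_B=(-13.8283,-21.1422) sweep=43.9415

bisector direction at 203.6786° = (-0.915813,-0.401605)
center distance |VC| = r/sin(θ/2) = 18.799253/sin(68.0293°) = 20.271469
C = V + |VC|·bis = (-32.6192,-21.7025)
T_A = V + ((C−V)·d_A)·d_A = V + 7.5842·d_A = (-19.4776,-8.2596)
T_B = V + ((C−V)·d_B)·d_B = V + 7.5842·d_B = (-13.8283,-21.1422)
sweep = 180° − θ = 43.9415°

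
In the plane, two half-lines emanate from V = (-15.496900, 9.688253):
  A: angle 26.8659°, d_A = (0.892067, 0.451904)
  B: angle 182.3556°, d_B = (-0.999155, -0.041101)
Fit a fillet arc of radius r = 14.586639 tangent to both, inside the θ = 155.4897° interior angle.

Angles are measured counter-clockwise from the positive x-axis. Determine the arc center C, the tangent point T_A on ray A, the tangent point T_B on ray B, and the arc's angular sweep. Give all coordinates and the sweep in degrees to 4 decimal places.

center=(-19.2622,24.1323) T_A=(-12.6704,11.1201) T_B=(-18.6627,9.5580) sweep=24.5103

bisector direction at 104.6108° = (-0.252251,0.967662)
center distance |VC| = r/sin(θ/2) = 14.586639/sin(77.7448°) = 14.926790
C = V + |VC|·bis = (-19.2622,24.1323)
T_A = V + ((C−V)·d_A)·d_A = V + 3.1684·d_A = (-12.6704,11.1201)
T_B = V + ((C−V)·d_B)·d_B = V + 3.1684·d_B = (-18.6627,9.5580)
sweep = 180° − θ = 24.5103°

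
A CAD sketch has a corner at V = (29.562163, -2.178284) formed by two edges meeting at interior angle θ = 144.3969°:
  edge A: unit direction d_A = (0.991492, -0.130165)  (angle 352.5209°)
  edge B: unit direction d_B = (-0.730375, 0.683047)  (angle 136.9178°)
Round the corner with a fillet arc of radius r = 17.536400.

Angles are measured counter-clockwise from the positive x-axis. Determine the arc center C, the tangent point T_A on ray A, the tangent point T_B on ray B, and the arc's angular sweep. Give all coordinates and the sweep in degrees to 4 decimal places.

center=(37.4277,14.4760) T_A=(35.1451,-2.9112) T_B=(25.4495,1.6678) sweep=35.6031

bisector direction at 64.7193° = (0.427053,0.904227)
center distance |VC| = r/sin(θ/2) = 17.536400/sin(72.1984°) = 18.418245
C = V + |VC|·bis = (37.4277,14.4760)
T_A = V + ((C−V)·d_A)·d_A = V + 5.6308·d_A = (35.1451,-2.9112)
T_B = V + ((C−V)·d_B)·d_B = V + 5.6308·d_B = (25.4495,1.6678)
sweep = 180° − θ = 35.6031°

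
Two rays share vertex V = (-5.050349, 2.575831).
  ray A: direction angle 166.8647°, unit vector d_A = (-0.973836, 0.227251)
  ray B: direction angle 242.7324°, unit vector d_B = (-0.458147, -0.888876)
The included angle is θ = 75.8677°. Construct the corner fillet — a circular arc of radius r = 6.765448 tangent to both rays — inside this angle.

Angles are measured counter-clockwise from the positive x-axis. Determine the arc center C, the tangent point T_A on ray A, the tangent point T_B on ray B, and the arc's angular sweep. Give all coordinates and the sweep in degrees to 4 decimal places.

bisector direction at 204.7986° = (-0.907788,-0.419429)
center distance |VC| = r/sin(θ/2) = 6.765448/sin(37.9338°) = 11.005179
C = V + |VC|·bis = (-15.0407,-2.0401)
T_A = V + ((C−V)·d_A)·d_A = V + 8.6800·d_A = (-13.5033,4.5484)
T_B = V + ((C−V)·d_B)·d_B = V + 8.6800·d_B = (-9.0271,-5.1396)
sweep = 180° − θ = 104.1323°

center=(-15.0407,-2.0401) T_A=(-13.5033,4.5484) T_B=(-9.0271,-5.1396) sweep=104.1323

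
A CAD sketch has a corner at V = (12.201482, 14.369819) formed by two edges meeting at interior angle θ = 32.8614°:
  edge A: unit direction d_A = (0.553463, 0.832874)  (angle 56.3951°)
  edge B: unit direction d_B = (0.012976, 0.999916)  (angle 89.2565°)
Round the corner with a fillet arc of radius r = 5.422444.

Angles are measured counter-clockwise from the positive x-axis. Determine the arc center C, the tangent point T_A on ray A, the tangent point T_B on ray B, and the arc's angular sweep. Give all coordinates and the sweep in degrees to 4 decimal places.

center=(17.8621,32.6854) T_A=(22.3783,29.6843) T_B=(12.4401,32.7558) sweep=147.1386

bisector direction at 72.8258° = (0.295278,0.955411)
center distance |VC| = r/sin(θ/2) = 5.422444/sin(16.4307°) = 19.170373
C = V + |VC|·bis = (17.8621,32.6854)
T_A = V + ((C−V)·d_A)·d_A = V + 18.3875·d_A = (22.3783,29.6843)
T_B = V + ((C−V)·d_B)·d_B = V + 18.3875·d_B = (12.4401,32.7558)
sweep = 180° − θ = 147.1386°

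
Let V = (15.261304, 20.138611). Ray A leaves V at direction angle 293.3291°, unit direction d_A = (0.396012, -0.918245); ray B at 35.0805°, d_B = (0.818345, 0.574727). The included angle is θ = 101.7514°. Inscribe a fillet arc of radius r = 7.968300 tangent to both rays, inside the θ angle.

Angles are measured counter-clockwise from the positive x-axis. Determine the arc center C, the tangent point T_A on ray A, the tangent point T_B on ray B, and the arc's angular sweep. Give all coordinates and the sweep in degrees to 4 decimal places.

center=(25.1448,17.3428) T_A=(17.8280,14.1872) T_B=(20.5652,23.8636) sweep=78.2486

bisector direction at 344.2048° = (0.962241,-0.272200)
center distance |VC| = r/sin(θ/2) = 7.968300/sin(50.8757°) = 10.271355
C = V + |VC|·bis = (25.1448,17.3428)
T_A = V + ((C−V)·d_A)·d_A = V + 6.4813·d_A = (17.8280,14.1872)
T_B = V + ((C−V)·d_B)·d_B = V + 6.4813·d_B = (20.5652,23.8636)
sweep = 180° − θ = 78.2486°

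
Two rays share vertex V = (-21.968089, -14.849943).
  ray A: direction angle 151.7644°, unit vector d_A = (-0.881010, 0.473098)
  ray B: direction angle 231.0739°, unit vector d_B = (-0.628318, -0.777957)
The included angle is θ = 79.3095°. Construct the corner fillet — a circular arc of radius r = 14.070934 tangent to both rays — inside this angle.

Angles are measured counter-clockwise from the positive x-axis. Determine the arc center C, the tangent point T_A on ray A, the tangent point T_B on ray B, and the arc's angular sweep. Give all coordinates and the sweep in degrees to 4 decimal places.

bisector direction at 191.4192° = (-0.980205,-0.197985)
center distance |VC| = r/sin(θ/2) = 14.070934/sin(39.6547°) = 22.049227
C = V + |VC|·bis = (-43.5809,-19.2154)
T_A = V + ((C−V)·d_A)·d_A = V + 16.9758·d_A = (-36.9239,-6.8187)
T_B = V + ((C−V)·d_B)·d_B = V + 16.9758·d_B = (-32.6343,-28.0564)
sweep = 180° − θ = 100.6905°

center=(-43.5809,-19.2154) T_A=(-36.9239,-6.8187) T_B=(-32.6343,-28.0564) sweep=100.6905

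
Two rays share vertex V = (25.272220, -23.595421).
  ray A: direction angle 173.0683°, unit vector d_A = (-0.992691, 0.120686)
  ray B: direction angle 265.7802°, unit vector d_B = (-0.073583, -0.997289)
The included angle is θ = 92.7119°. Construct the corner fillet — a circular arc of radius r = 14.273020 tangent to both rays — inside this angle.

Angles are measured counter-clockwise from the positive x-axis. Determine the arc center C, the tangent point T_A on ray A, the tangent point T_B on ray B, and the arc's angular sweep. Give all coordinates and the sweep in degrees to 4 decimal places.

center=(10.0362,-36.1212) T_A=(11.7588,-21.9525) T_B=(24.2705,-37.1715) sweep=87.2881

bisector direction at 219.4243° = (-0.772465,-0.635058)
center distance |VC| = r/sin(θ/2) = 14.273020/sin(46.3559°) = 19.723884
C = V + |VC|·bis = (10.0362,-36.1212)
T_A = V + ((C−V)·d_A)·d_A = V + 13.6130·d_A = (11.7588,-21.9525)
T_B = V + ((C−V)·d_B)·d_B = V + 13.6130·d_B = (24.2705,-37.1715)
sweep = 180° − θ = 87.2881°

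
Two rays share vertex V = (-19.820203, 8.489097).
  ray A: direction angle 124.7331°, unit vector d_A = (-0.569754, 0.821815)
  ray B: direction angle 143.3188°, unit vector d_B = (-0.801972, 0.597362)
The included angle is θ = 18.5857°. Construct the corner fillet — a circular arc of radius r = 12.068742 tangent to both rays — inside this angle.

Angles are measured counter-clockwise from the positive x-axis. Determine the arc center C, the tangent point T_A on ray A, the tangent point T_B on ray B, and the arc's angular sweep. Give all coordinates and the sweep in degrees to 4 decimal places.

center=(-71.7619,62.2276) T_A=(-61.8436,69.1038) T_B=(-78.9713,52.5488) sweep=161.4143

bisector direction at 134.0259° = (-0.694984,0.719025)
center distance |VC| = r/sin(θ/2) = 12.068742/sin(9.2928°) = 74.737998
C = V + |VC|·bis = (-71.7619,62.2276)
T_A = V + ((C−V)·d_A)·d_A = V + 73.7571·d_A = (-61.8436,69.1038)
T_B = V + ((C−V)·d_B)·d_B = V + 73.7571·d_B = (-78.9713,52.5488)
sweep = 180° − θ = 161.4143°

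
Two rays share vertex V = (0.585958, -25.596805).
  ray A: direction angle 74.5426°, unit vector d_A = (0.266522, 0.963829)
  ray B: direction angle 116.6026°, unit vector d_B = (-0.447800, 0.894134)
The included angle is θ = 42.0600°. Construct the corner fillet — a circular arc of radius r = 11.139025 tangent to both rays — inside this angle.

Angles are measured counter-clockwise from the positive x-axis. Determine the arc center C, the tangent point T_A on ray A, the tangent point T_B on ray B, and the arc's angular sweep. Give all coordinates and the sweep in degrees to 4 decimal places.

center=(-2.4283,5.2968) T_A=(8.3078,2.3280) T_B=(-12.3881,0.3088) sweep=137.9400

bisector direction at 95.5726° = (-0.097107,0.995274)
center distance |VC| = r/sin(θ/2) = 11.139025/sin(21.0300°) = 31.040313
C = V + |VC|·bis = (-2.4283,5.2968)
T_A = V + ((C−V)·d_A)·d_A = V + 28.9728·d_A = (8.3078,2.3280)
T_B = V + ((C−V)·d_B)·d_B = V + 28.9728·d_B = (-12.3881,0.3088)
sweep = 180° − θ = 137.9400°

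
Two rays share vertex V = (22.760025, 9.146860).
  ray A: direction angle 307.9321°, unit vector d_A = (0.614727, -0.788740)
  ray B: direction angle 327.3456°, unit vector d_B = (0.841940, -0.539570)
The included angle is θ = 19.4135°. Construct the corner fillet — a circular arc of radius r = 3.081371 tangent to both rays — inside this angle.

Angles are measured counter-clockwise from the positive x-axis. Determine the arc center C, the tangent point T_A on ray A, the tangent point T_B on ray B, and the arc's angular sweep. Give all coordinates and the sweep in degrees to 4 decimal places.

bisector direction at 317.6388° = (0.738912,-0.673802)
center distance |VC| = r/sin(θ/2) = 3.081371/sin(9.7067°) = 18.275625
C = V + |VC|·bis = (36.2641,-3.1673)
T_A = V + ((C−V)·d_A)·d_A = V + 18.0140·d_A = (33.8337,-5.0615)
T_B = V + ((C−V)·d_B)·d_B = V + 18.0140·d_B = (37.9267,-0.5730)
sweep = 180° − θ = 160.5865°

center=(36.2641,-3.1673) T_A=(33.8337,-5.0615) T_B=(37.9267,-0.5730) sweep=160.5865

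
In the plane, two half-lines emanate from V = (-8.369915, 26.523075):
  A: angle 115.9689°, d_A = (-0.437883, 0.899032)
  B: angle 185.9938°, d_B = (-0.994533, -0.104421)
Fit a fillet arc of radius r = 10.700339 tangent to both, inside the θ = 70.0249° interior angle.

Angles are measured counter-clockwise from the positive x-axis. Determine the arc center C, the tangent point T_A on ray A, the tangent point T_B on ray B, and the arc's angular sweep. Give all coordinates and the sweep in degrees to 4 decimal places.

center=(-24.6784,35.5699) T_A=(-15.0584,40.2554) T_B=(-23.5610,24.9281) sweep=109.9751

bisector direction at 150.9814° = (-0.874462,0.485094)
center distance |VC| = r/sin(θ/2) = 10.700339/sin(35.0125°) = 18.649685
C = V + |VC|·bis = (-24.6784,35.5699)
T_A = V + ((C−V)·d_A)·d_A = V + 15.2746·d_A = (-15.0584,40.2554)
T_B = V + ((C−V)·d_B)·d_B = V + 15.2746·d_B = (-23.5610,24.9281)
sweep = 180° − θ = 109.9751°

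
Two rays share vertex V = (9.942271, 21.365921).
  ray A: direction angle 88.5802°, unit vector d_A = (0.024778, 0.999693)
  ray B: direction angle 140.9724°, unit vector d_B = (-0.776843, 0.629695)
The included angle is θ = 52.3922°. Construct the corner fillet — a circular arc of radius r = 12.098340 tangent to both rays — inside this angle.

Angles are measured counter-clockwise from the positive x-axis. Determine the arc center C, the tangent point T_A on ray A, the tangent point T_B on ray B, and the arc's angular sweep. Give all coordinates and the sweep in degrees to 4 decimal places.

bisector direction at 114.7763° = (-0.419077,0.907951)
center distance |VC| = r/sin(θ/2) = 12.098340/sin(26.1961°) = 27.406237
C = V + |VC|·bis = (-1.5430,46.2494)
T_A = V + ((C−V)·d_A)·d_A = V + 24.5913·d_A = (10.5516,45.9497)
T_B = V + ((C−V)·d_B)·d_B = V + 24.5913·d_B = (-9.1613,36.8509)
sweep = 180° − θ = 127.6078°

center=(-1.5430,46.2494) T_A=(10.5516,45.9497) T_B=(-9.1613,36.8509) sweep=127.6078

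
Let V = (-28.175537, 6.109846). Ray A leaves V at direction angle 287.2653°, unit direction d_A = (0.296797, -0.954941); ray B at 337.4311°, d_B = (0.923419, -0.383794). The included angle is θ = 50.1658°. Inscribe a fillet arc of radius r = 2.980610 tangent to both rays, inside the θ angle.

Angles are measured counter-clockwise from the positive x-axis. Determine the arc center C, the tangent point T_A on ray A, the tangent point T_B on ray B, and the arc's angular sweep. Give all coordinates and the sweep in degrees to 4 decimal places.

bisector direction at 312.3482° = (0.673634,-0.739065)
center distance |VC| = r/sin(θ/2) = 2.980610/sin(25.0829°) = 7.030916
C = V + |VC|·bis = (-23.4393,0.9135)
T_A = V + ((C−V)·d_A)·d_A = V + 6.3679·d_A = (-26.2856,0.0289)
T_B = V + ((C−V)·d_B)·d_B = V + 6.3679·d_B = (-22.2953,3.6659)
sweep = 180° − θ = 129.8342°

center=(-23.4393,0.9135) T_A=(-26.2856,0.0289) T_B=(-22.2953,3.6659) sweep=129.8342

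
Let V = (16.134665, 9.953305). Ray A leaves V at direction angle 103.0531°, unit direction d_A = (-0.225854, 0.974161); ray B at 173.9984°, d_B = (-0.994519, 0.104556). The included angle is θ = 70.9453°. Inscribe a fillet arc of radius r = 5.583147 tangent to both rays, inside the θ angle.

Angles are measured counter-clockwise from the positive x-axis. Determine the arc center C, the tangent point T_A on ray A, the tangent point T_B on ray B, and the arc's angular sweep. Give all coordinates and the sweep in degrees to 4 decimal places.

bisector direction at 138.5258° = (-0.749253,0.662283)
center distance |VC| = r/sin(θ/2) = 5.583147/sin(35.4727°) = 9.620902
C = V + |VC|·bis = (8.9262,16.3251)
T_A = V + ((C−V)·d_A)·d_A = V + 7.8352·d_A = (14.3651,17.5860)
T_B = V + ((C−V)·d_B)·d_B = V + 7.8352·d_B = (8.3424,10.7725)
sweep = 180° − θ = 109.0547°

center=(8.9262,16.3251) T_A=(14.3651,17.5860) T_B=(8.3424,10.7725) sweep=109.0547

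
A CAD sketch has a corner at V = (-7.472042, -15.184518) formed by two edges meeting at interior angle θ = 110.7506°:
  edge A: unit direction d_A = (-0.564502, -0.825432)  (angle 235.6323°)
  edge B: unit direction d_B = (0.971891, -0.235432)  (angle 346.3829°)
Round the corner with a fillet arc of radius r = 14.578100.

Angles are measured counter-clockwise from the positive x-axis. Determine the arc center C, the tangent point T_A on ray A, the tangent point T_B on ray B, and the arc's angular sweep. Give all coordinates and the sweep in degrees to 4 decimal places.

center=(-1.1211,-31.7227) T_A=(-13.1543,-23.4933) T_B=(2.3110,-17.5544) sweep=69.2494

bisector direction at 291.0076° = (0.358492,-0.933533)
center distance |VC| = r/sin(θ/2) = 14.578100/sin(55.3753°) = 17.715701
C = V + |VC|·bis = (-1.1211,-31.7227)
T_A = V + ((C−V)·d_A)·d_A = V + 10.0660·d_A = (-13.1543,-23.4933)
T_B = V + ((C−V)·d_B)·d_B = V + 10.0660·d_B = (2.3110,-17.5544)
sweep = 180° − θ = 69.2494°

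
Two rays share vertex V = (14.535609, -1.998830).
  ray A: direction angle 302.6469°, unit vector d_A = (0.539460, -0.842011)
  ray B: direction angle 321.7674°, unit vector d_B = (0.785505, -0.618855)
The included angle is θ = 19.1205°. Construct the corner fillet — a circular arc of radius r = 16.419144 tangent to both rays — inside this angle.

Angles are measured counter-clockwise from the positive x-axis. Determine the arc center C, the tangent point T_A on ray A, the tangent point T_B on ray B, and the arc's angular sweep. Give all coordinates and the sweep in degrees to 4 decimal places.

center=(80.9511,-75.2266) T_A=(67.1260,-84.0840) T_B=(91.1122,-62.3292) sweep=160.8795

bisector direction at 312.2072° = (0.671813,-0.740721)
center distance |VC| = r/sin(θ/2) = 16.419144/sin(9.5602°) = 98.860091
C = V + |VC|·bis = (80.9511,-75.2266)
T_A = V + ((C−V)·d_A)·d_A = V + 97.4871·d_A = (67.1260,-84.0840)
T_B = V + ((C−V)·d_B)·d_B = V + 97.4871·d_B = (91.1122,-62.3292)
sweep = 180° − θ = 160.8795°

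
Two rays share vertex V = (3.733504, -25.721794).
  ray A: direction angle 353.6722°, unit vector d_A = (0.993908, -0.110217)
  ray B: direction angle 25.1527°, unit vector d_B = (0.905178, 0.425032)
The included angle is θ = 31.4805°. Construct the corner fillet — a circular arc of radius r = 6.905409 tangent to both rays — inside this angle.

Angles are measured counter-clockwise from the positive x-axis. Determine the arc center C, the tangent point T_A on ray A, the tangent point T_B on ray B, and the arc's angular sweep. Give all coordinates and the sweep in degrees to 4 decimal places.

bisector direction at 9.4124° = (0.986537,0.163540)
center distance |VC| = r/sin(θ/2) = 6.905409/sin(15.7402°) = 25.455227
C = V + |VC|·bis = (28.8460,-21.5588)
T_A = V + ((C−V)·d_A)·d_A = V + 24.5007·d_A = (28.0849,-28.4222)
T_B = V + ((C−V)·d_B)·d_B = V + 24.5007·d_B = (25.9110,-15.3082)
sweep = 180° − θ = 148.5195°

center=(28.8460,-21.5588) T_A=(28.0849,-28.4222) T_B=(25.9110,-15.3082) sweep=148.5195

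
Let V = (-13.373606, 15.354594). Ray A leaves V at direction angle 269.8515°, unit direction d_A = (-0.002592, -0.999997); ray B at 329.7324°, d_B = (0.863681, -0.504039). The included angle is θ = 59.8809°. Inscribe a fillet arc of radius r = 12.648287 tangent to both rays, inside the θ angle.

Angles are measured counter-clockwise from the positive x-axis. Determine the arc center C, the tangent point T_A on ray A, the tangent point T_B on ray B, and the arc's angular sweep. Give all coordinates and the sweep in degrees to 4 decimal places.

bisector direction at 299.7919° = (0.496852,-0.867835)
center distance |VC| = r/sin(θ/2) = 12.648287/sin(29.9404°) = 25.342209
C = V + |VC|·bis = (-0.7823,-6.6383)
T_A = V + ((C−V)·d_A)·d_A = V + 21.9602·d_A = (-13.4305,-6.6055)
T_B = V + ((C−V)·d_B)·d_B = V + 21.9602·d_B = (5.5930,4.2858)
sweep = 180° − θ = 120.1191°

center=(-0.7823,-6.6383) T_A=(-13.4305,-6.6055) T_B=(5.5930,4.2858) sweep=120.1191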